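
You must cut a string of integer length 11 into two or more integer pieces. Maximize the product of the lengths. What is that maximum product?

Define prod[k] = max over 1≤i<k of i · max(k−i, prod[k−i]); the inner max lets the remainder stay uncut if that's better.
Small cases: prod[2]=1, prod[3]=2.
prod[4] = max(1·3, 2·2, 3·1) = 4
prod[5] = max(1·4, 2·3, 3·2, 4·1) = 6
prod[6] = max(1·6, 2·4, 3·3, 4·2, 5·1) = 9
prod[7] = max(1·9, 2·6, 3·4, 4·3, 5·2, 6·1) = 12
prod[8] = max(1·12, 2·9, 3·6, …, 6·2, 7·1) = 18
prod[9] = max(1·18, 2·12, 3·9, …, 7·2, 8·1) = 27
prod[10] = max(1·27, 2·18, 3·12, …, 8·2, 9·1) = 36
prod[11] = max(1·36, 2·27, 3·18, …, 9·2, 10·1) = 54
One optimal split: 3 + 3 + 3 + 2; product 3·3·3·2 = 54.

54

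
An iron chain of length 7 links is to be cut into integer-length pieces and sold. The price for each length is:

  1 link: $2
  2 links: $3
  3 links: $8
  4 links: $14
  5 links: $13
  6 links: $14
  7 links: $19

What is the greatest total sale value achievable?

Build R[k] bottom-up: R[k] = max over allowed piece i of (p[i] + R[k−i]).
R[1] = 2
R[2] = 4  (first piece 1, then R[1]=2)
R[3] = 8
R[4] = 14
R[5] = 16  (first piece 1, then R[4]=14)
R[6] = 18  (first piece 1, then R[5]=16)
R[7] = 22  (first piece 3, then R[4]=14)
One optimal cutting: 4 + 3 → $14 + $8 = $22.

22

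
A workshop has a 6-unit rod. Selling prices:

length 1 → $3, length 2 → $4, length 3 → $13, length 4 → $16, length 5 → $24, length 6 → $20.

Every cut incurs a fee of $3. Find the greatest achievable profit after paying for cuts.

24

Let r[k] be the best obtainable value from length k. For each k, try every first piece i and keep the best of price[i] + r[k−i] minus the 3 cut fee when i<k.
r[1] = 3
r[2] = max(3+3-3, 4+0) = 4
r[3] = max(3+4-3, 4+3-3, 13+0) = 13
r[4] = max(3+13-3, 4+4-3, 13+3-3, 16+0) = 16
r[5] = max(3+16-3, 4+13-3, 13+4-3, 16+3-3, 24+0) = 24
r[6] = max(3+24-3, 4+16-3, 13+13-3, 16+4-3, 24+3-3, 20+0) = 24
One optimal plan: pieces 5 + 1 (1 cut) → $27 − $3 = $24.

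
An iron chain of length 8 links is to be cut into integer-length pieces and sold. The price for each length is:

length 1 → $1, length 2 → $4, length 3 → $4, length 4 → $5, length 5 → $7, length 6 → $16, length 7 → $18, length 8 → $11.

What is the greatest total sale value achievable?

Consider every possible first cut. v[k] is the best of p[i]+v[k−i] over all sellable i≤k.
v[1] = 1
v[2] = 4
v[3] = 5  (first piece 1, then v[2]=4)
v[4] = 8  (first piece 2, then v[2]=4)
v[5] = 9  (first piece 1, then v[4]=8)
v[6] = 16
v[7] = 18
v[8] = 20  (first piece 2, then v[6]=16)
One optimal cutting: 6 + 2 → $16 + $4 = $20.

20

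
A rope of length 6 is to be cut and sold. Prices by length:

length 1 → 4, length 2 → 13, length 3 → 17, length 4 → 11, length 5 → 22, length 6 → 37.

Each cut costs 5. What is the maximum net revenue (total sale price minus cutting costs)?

Consider every possible first cut. net[k] is the best of p[i]+net[k−i] over all sellable i≤k, charging 5 whenever i<k.
net[1] = 4
net[2] = 13
net[3] = 17
net[4] = 21  (first piece 2, then net[2]=13)
net[5] = 25  (first piece 2, then net[3]=17)
net[6] = 37
Best is to make no cuts and sell whole for 37.

37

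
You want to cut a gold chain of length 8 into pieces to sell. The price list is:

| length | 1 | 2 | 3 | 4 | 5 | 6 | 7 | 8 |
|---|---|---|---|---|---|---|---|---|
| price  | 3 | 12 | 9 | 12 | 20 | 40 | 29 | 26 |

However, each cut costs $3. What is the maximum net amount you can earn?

49

Let v[k] be the best obtainable value from length k. For each k, try every first piece i and keep the best of price[i] + v[k−i] minus the 3 cut fee when i<k.
v[1] = 3
v[2] = 12
v[3] = 12  (first piece 1, then v[2]=12)
v[4] = 21  (first piece 2, then v[2]=12)
v[5] = 21  (first piece 1, then v[4]=21)
v[6] = 40
v[7] = 40  (first piece 1, then v[6]=40)
v[8] = 49  (first piece 2, then v[6]=40)
One optimal plan: pieces 6 + 2 (1 cut) → $52 − $3 = $49.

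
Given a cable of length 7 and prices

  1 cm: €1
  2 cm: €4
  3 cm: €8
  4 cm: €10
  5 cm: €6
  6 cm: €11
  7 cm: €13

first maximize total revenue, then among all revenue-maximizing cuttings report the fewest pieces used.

Consider every possible first cut. r[k] is the best of p[i]+r[k−i] over all sellable i≤k.
r[1] = 1
r[2] = max(1+1, 4+0) = 4
r[3] = max(1+4, 4+1, 8+0) = 8
r[4] = max(1+8, 4+4, 8+1, 10+0) = 10
r[5] = max(1+10, 4+8, 8+4, 10+1, 6+0) = 12
r[6] = max(1+12, 4+10, 8+8, 10+4, 6+1, 11+0) = 16
r[7] = max(1+16, 4+12, 8+10, …, 11+1, 13+0) = 18
Maximum revenue is €18.
Now minimize piece count subject to staying optimal: for each k, pieces[k] = 1 + min over i with p[i]+r[k−i]=r[k] of pieces[k−i].
pieces[4] = 1
pieces[5] = 2
pieces[6] = 2
pieces[7] = 2

2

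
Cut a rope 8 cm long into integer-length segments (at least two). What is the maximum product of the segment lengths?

Fill m[k] for k=2..8: at each k try every first piece i and multiply by the better of (k−i) uncut or m[k−i].
m[2] = 1*max(1,0) = 1*1 = 1
m[3] = max(1*2, 2*1) = 2
m[4] = max(1*3, 2*2, 3*1) = 4
m[5] = max(1*4, 2*3, 3*2, 4*1) = 6
m[6] = max(1*6, 2*4, 3*3, 4*2, 5*1) = 9
m[7] = max(1*9, 2*6, 3*4, 4*3, 5*2, 6*1) = 12
m[8] = max(1*12, 2*9, 3*6, …, 6*2, 7*1) = 18
One optimal split: 3 + 3 + 2; product 3*3*2 = 18.

18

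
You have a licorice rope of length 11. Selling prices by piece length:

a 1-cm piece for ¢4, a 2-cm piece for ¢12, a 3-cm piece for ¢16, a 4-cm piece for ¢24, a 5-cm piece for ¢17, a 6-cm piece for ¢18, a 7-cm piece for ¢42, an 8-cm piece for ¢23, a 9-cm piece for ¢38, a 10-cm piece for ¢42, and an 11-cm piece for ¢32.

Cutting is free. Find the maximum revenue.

66

Build R[k] bottom-up: R[k] = max over allowed piece i of (p[i] + R[k−i]).
R[1] = 4
R[2] = max(4+4, 12+0) = 12
R[3] = max(4+12, 12+4, 16+0) = 16
R[4] = max(4+16, 12+12, 16+4, 24+0) = 24
R[5] = max(4+24, 12+16, 16+12, 24+4, 17+0) = 28
R[6] = max(4+28, 12+24, 16+16, 24+12, 17+4, 18+0) = 36
R[7] = max(4+36, 12+28, 16+24, …, 18+4, 42+0) = 42
R[8] = max(4+42, 12+36, 16+28, …, 42+4, 23+0) = 48
R[9] = max(4+48, 12+42, 16+36, …, 23+4, 38+0) = 54
R[10] = max(4+54, 12+48, 16+42, …, 38+4, 42+0) = 60
R[11] = max(4+60, 12+54, 16+48, …, 42+4, 32+0) = 66
One optimal cutting: 7 + 2 + 2 → ¢42 + ¢12 + ¢12 = ¢66.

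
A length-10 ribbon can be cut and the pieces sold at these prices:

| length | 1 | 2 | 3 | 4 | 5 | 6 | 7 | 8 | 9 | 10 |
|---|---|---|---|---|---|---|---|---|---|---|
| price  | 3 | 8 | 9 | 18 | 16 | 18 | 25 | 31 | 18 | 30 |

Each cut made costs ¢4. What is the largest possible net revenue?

Consider every possible first cut. v[k] is the best of p[i]+v[k−i] over all sellable i≤k, charging 4 whenever i<k.
v[1] = 3
v[2] = 8
v[3] = 9
v[4] = 18
v[5] = 17  (first piece 1, then v[4]=18)
v[6] = 22  (first piece 2, then v[4]=18)
v[7] = 25
v[8] = 32  (first piece 4, then v[4]=18)
v[9] = 31  (first piece 1, then v[8]=32)
v[10] = 36  (first piece 2, then v[8]=32)
One optimal plan: pieces 4 + 4 + 2 (2 cuts) → ¢44 − ¢8 = ¢36.

36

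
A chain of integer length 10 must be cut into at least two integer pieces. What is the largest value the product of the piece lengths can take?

36

Let P[k] be the best product for length k (with at least one cut). For each first piece i, the rest contributes max(k−i, P[k−i]).
P[2] = 1*max(1,0) = 1*1 = 1
P[3] = max(1*2, 2*1) = 2
P[4] = max(1*3, 2*2, 3*1) = 4
P[5] = max(1*4, 2*3, 3*2, 4*1) = 6
P[6] = max(1*6, 2*4, 3*3, 4*2, 5*1) = 9
P[7] = max(1*9, 2*6, 3*4, 4*3, 5*2, 6*1) = 12
P[8] = max(1*12, 2*9, 3*6, …, 6*2, 7*1) = 18
P[9] = max(1*18, 2*12, 3*9, …, 7*2, 8*1) = 27
P[10] = max(1*27, 2*18, 3*12, …, 8*2, 9*1) = 36
One optimal split: 3 + 3 + 2 + 2; product 3*3*2*2 = 36.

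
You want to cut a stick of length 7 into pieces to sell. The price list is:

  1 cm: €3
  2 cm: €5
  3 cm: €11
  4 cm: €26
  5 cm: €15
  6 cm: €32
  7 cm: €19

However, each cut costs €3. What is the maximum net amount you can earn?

34

Build net[k] bottom-up: net[k] = max over allowed piece i of (p[i] + net[k−i]) − 3 per cut.
net[1] = 3
net[2] = max(3+3-3, 5+0) = 5
net[3] = max(3+5-3, 5+3-3, 11+0) = 11
net[4] = max(3+11-3, 5+5-3, 11+3-3, 26+0) = 26
net[5] = max(3+26-3, 5+11-3, 11+5-3, 26+3-3, 15+0) = 26
net[6] = max(3+26-3, 5+26-3, 11+11-3, 26+5-3, 15+3-3, 32+0) = 32
net[7] = max(3+32-3, 5+26-3, 11+26-3, …, 32+3-3, 19+0) = 34
One optimal plan: pieces 4 + 3 (1 cut) → €37 − €3 = €34.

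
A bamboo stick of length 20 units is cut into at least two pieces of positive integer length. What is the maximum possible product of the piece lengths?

1458

Fill f[k] for k=2..20: at each k try every first piece i and multiply by the better of (k−i) uncut or f[k−i].
f[2] = 1*max(1,0) = 1*1 = 1
f[3] = 1*max(2,1) = 1*2 = 2
f[4] = 2*max(2,1) = 2*2 = 4
f[5] = 2*max(3,2) = 2*3 = 6
f[6] = 3*max(3,2) = 3*3 = 9
f[7] = 2*max(5,6) = 2*6 = 12
f[8] = 2*max(6,9) = 2*9 = 18
f[9] = 3*max(6,9) = 3*9 = 27
f[10] = 2*max(8,18) = 2*18 = 36
f[11] = 2*max(9,27) = 2*27 = 54
f[12] = 3*max(9,27) = 3*27 = 81
f[13] = 2*max(11,54) = 2*54 = 108
f[14] = 2*max(12,81) = 2*81 = 162
f[15] = 3*max(12,81) = 3*81 = 243
f[16] = 2*max(14,162) = 2*162 = 324
f[17] = 2*max(15,243) = 2*243 = 486
f[18] = 3*max(15,243) = 3*243 = 729
f[19] = 2*max(17,486) = 2*486 = 972
f[20] = 2*max(18,729) = 2*729 = 1458
One optimal split: 3 + 3 + 3 + 3 + 3 + 3 + 2; product 3*3*3*3*3*3*2 = 1458.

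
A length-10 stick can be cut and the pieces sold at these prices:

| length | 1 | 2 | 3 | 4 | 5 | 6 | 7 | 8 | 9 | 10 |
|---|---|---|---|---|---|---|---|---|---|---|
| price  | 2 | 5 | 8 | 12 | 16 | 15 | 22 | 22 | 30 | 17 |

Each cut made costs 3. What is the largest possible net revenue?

Build v[k] bottom-up: v[k] = max over allowed piece i of (p[i] + v[k−i]) − 3 per cut.
v[1] = 2
v[2] = 5
v[3] = 8
v[4] = 12
v[5] = 16
v[6] = 15  (first piece 1, then v[5]=16)
v[7] = 22
v[8] = 22
v[9] = 30
v[10] = 29  (first piece 1, then v[9]=30)
One optimal plan: pieces 9 + 1 (1 cut) → 32 − 3 = 29.

29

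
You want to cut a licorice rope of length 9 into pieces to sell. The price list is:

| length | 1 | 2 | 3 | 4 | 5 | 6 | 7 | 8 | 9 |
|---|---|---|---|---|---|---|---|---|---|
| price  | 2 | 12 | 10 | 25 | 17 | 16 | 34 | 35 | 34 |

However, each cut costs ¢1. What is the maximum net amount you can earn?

50

Build net[k] bottom-up: net[k] = max over allowed piece i of (p[i] + net[k−i]) − 1 per cut.
net[1] = 2
net[2] = 12
net[3] = 13  (first piece 1, then net[2]=12)
net[4] = 25
net[5] = 26  (first piece 1, then net[4]=25)
net[6] = 36  (first piece 2, then net[4]=25)
net[7] = 37  (first piece 1, then net[6]=36)
net[8] = 49  (first piece 4, then net[4]=25)
net[9] = 50  (first piece 1, then net[8]=49)
One optimal plan: pieces 4 + 4 + 1 (2 cuts) → ¢52 − ¢2 = ¢50.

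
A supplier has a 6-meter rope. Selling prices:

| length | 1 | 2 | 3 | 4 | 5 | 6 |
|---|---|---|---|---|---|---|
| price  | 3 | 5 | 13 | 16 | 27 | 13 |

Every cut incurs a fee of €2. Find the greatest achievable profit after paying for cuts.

Consider every possible first cut. v[k] is the best of p[i]+v[k−i] over all sellable i≤k, charging 2 whenever i<k.
v[1] = 3
v[2] = 5
v[3] = 13
v[4] = 16
v[5] = 27
v[6] = 28  (first piece 1, then v[5]=27)
One optimal plan: pieces 5 + 1 (1 cut) → €30 − €2 = €28.

28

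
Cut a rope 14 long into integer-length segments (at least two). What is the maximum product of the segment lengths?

162

Fill f[k] for k=2..14: at each k try every first piece i and multiply by the better of (k−i) uncut or f[k−i].
f[2] = 1*max(1,0) = 1*1 = 1
f[3] = 1*max(2,1) = 1*2 = 2
f[4] = 2*max(2,1) = 2*2 = 4
f[5] = 2*max(3,2) = 2*3 = 6
f[6] = 3*max(3,2) = 3*3 = 9
f[7] = 2*max(5,6) = 2*6 = 12
f[8] = 2*max(6,9) = 2*9 = 18
f[9] = 3*max(6,9) = 3*9 = 27
f[10] = 2*max(8,18) = 2*18 = 36
f[11] = 2*max(9,27) = 2*27 = 54
f[12] = 3*max(9,27) = 3*27 = 81
f[13] = 2*max(11,54) = 2*54 = 108
f[14] = 2*max(12,81) = 2*81 = 162
One optimal split: 3 + 3 + 3 + 3 + 2; product 3*3*3*3*2 = 162.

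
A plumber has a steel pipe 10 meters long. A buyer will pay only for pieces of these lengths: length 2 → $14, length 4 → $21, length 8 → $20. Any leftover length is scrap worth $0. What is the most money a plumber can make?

Let f[k] be the best obtainable value from length k. For each k, try every first piece i and keep the best of price[i] + f[k−i].
f[1] = 0
f[2] = 14
f[3] = 14
f[4] = 28  (first piece 2, then f[2]=14)
f[5] = 28
f[6] = 42  (first piece 2, then f[4]=28)
f[7] = 42
f[8] = 56  (first piece 2, then f[6]=42)
f[9] = 56
f[10] = 70  (first piece 2, then f[8]=56)
One optimal cutting: 2 + 2 + 2 + 2 + 2 → $70.

70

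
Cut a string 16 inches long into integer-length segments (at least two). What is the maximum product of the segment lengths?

Define prod[k] = max over 1≤i<k of i · max(k−i, prod[k−i]); the inner max lets the remainder stay uncut if that's better.
Small cases: prod[2]=1, prod[3]=2, prod[4]=4, prod[5]=6, prod[6]=9, prod[7]=12, prod[8]=18, prod[9]=27.
prod[10] = max(1*27, 2*18, 3*12, …, 8*2, 9*1) = 36
prod[11] = max(1*36, 2*27, 3*18, …, 9*2, 10*1) = 54
prod[12] = max(1*54, 2*36, 3*27, …, 10*2, 11*1) = 81
prod[13] = max(1*81, 2*54, 3*36, …, 11*2, 12*1) = 108
prod[14] = max(1*108, 2*81, 3*54, …, 12*2, 13*1) = 162
prod[15] = max(1*162, 2*108, 3*81, …, 13*2, 14*1) = 243
prod[16] = max(1*243, 2*162, 3*108, …, 14*2, 15*1) = 324
One optimal split: 3 + 3 + 3 + 3 + 2 + 2; product 3*3*3*3*2*2 = 324.

324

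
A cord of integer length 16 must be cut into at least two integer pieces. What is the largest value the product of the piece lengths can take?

324

Fill P[k] for k=2..16: at each k try every first piece i and multiply by the better of (k−i) uncut or P[k−i].
Small cases: P[2]=1, P[3]=2, P[4]=4, P[5]=6, P[6]=9, P[7]=12, P[8]=18, P[9]=27, P[10]=36.
P[11] = max(1·36, 2·27, 3·18, …, 9·2, 10·1) = 54
P[12] = max(1·54, 2·36, 3·27, …, 10·2, 11·1) = 81
P[13] = max(1·81, 2·54, 3·36, …, 11·2, 12·1) = 108
P[14] = max(1·108, 2·81, 3·54, …, 12·2, 13·1) = 162
P[15] = max(1·162, 2·108, 3·81, …, 13·2, 14·1) = 243
P[16] = max(1·243, 2·162, 3·108, …, 14·2, 15·1) = 324
One optimal split: 3 + 3 + 3 + 3 + 2 + 2; product 3·3·3·3·2·2 = 324.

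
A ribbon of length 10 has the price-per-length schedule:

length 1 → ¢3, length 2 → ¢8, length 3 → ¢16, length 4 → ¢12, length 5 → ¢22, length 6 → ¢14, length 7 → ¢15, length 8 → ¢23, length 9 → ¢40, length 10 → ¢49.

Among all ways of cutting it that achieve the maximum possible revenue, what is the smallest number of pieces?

4

Build r[k] bottom-up: r[k] = max over allowed piece i of (p[i] + r[k−i]).
r[1] = 3
r[2] = 8
r[3] = 16
r[4] = 19  (first piece 1, then r[3]=16)
r[5] = 24  (first piece 2, then r[3]=16)
r[6] = 32  (first piece 3, then r[3]=16)
r[7] = 35  (first piece 1, then r[6]=32)
r[8] = 40  (first piece 2, then r[6]=32)
r[9] = 48  (first piece 3, then r[6]=32)
r[10] = 51  (first piece 1, then r[9]=48)
Maximum revenue is ¢51.
Now minimize piece count subject to staying optimal: for each k, pieces[k] = 1 + min over i with p[i]+r[k−i]=r[k] of pieces[k−i].
pieces[7] = 3
pieces[8] = 3
pieces[9] = 3
pieces[10] = 4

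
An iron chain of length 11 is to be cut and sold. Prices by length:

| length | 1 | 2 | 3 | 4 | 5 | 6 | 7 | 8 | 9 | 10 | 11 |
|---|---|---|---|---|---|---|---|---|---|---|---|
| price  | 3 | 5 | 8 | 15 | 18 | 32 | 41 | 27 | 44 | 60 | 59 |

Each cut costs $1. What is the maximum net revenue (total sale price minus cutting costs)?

62

Let v[k] be the best obtainable value from length k. For each k, try every first piece i and keep the best of price[i] + v[k−i] minus the 1 cut fee when i<k.
v[1] = 3
v[2] = 5  (first piece 1, then v[1]=3)
v[3] = 8
v[4] = 15
v[5] = 18
v[6] = 32
v[7] = 41
v[8] = 43  (first piece 1, then v[7]=41)
v[9] = 45  (first piece 1, then v[8]=43)
v[10] = 60
v[11] = 62  (first piece 1, then v[10]=60)
One optimal plan: pieces 10 + 1 (1 cut) → $63 − $1 = $62.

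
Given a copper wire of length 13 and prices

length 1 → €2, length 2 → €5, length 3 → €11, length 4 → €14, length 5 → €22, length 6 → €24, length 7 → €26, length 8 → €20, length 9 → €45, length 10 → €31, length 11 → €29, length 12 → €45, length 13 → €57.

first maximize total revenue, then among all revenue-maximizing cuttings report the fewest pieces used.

2

Consider every possible first cut. r[k] is the best of p[i]+r[k−i] over all sellable i≤k.
r[1] = 2
r[2] = max(2+2, 5+0) = 5
r[3] = max(2+5, 5+2, 11+0) = 11
r[4] = max(2+11, 5+5, 11+2, 14+0) = 14
r[5] = max(2+14, 5+11, 11+5, 14+2, 22+0) = 22
r[6] = max(2+22, 5+14, 11+11, 14+5, 22+2, 24+0) = 24
r[7] = max(2+24, 5+22, 11+14, …, 24+2, 26+0) = 27
r[8] = max(2+27, 5+24, 11+22, …, 26+2, 20+0) = 33
r[9] = max(2+33, 5+27, 11+24, …, 20+2, 45+0) = 45
r[10] = max(2+45, 5+33, 11+27, …, 45+2, 31+0) = 47
r[11] = max(2+47, 5+45, 11+33, …, 31+2, 29+0) = 50
r[12] = max(2+50, 5+47, 11+45, …, 29+2, 45+0) = 56
r[13] = max(2+56, 5+50, 11+47, …, 45+2, 57+0) = 59
Maximum revenue is €59.
Now minimize piece count subject to staying optimal: for each k, pieces[k] = 1 + min over i with p[i]+r[k−i]=r[k] of pieces[k−i].
pieces[10] = 2
pieces[11] = 2
pieces[12] = 2
pieces[13] = 2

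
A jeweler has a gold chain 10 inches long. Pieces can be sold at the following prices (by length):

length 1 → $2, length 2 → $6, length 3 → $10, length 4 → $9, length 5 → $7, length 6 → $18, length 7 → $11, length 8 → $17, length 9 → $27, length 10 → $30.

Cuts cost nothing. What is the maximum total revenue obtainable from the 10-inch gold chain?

32

Let v[k] be the best obtainable value from length k. For each k, try every first piece i and keep the best of price[i] + v[k−i].
v[1] = 2
v[2] = max(2+2, 6+0) = 6
v[3] = max(2+6, 6+2, 10+0) = 10
v[4] = max(2+10, 6+6, 10+2, 9+0) = 12
v[5] = max(2+12, 6+10, 10+6, 9+2, 7+0) = 16
v[6] = max(2+16, 6+12, 10+10, 9+6, 7+2, 18+0) = 20
v[7] = max(2+20, 6+16, 10+12, …, 18+2, 11+0) = 22
v[8] = max(2+22, 6+20, 10+16, …, 11+2, 17+0) = 26
v[9] = max(2+26, 6+22, 10+20, …, 17+2, 27+0) = 30
v[10] = max(2+30, 6+26, 10+22, …, 27+2, 30+0) = 32
One optimal cutting: 3 + 3 + 3 + 1 → $10 + $10 + $10 + $2 = $32.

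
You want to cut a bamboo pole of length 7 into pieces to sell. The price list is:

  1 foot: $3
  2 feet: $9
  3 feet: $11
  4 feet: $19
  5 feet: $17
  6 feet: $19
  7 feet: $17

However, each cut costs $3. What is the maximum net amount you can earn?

Consider every possible first cut. net[k] is the best of p[i]+net[k−i] over all sellable i≤k, charging 3 whenever i<k.
net[1] = 3
net[2] = 9
net[3] = 11
net[4] = 19
net[5] = 19  (first piece 1, then net[4]=19)
net[6] = 25  (first piece 2, then net[4]=19)
net[7] = 27  (first piece 3, then net[4]=19)
One optimal plan: pieces 4 + 3 (1 cut) → $30 − $3 = $27.

27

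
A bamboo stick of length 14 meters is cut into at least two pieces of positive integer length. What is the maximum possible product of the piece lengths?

Define m[k] = max over 1≤i<k of i · max(k−i, m[k−i]); the inner max lets the remainder stay uncut if that's better.
Small cases: m[2]=1, m[3]=2, m[4]=4, m[5]=6, m[6]=9, m[7]=12, m[8]=18, m[9]=27.
m[10] = max(1·27, 2·18, 3·12, …, 8·2, 9·1) = 36
m[11] = max(1·36, 2·27, 3·18, …, 9·2, 10·1) = 54
m[12] = max(1·54, 2·36, 3·27, …, 10·2, 11·1) = 81
m[13] = max(1·81, 2·54, 3·36, …, 11·2, 12·1) = 108
m[14] = max(1·108, 2·81, 3·54, …, 12·2, 13·1) = 162
One optimal split: 3 + 3 + 3 + 3 + 2; product 3·3·3·3·2 = 162.

162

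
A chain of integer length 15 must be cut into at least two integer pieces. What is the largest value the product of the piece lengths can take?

243

Let m[k] be the best product for length k (with at least one cut). For each first piece i, the rest contributes max(k−i, m[k−i]).
m[2] = 1×max(1,0) = 1×1 = 1
m[3] = max(1×2, 2×1) = 2
m[4] = max(1×3, 2×2, 3×1) = 4
m[5] = max(1×4, 2×3, 3×2, 4×1) = 6
m[6] = max(1×6, 2×4, 3×3, 4×2, 5×1) = 9
m[7] = max(1×9, 2×6, 3×4, 4×3, 5×2, 6×1) = 12
m[8] = max(1×12, 2×9, 3×6, …, 6×2, 7×1) = 18
m[9] = max(1×18, 2×12, 3×9, …, 7×2, 8×1) = 27
m[10] = max(1×27, 2×18, 3×12, …, 8×2, 9×1) = 36
m[11] = max(1×36, 2×27, 3×18, …, 9×2, 10×1) = 54
m[12] = max(1×54, 2×36, 3×27, …, 10×2, 11×1) = 81
m[13] = max(1×81, 2×54, 3×36, …, 11×2, 12×1) = 108
m[14] = max(1×108, 2×81, 3×54, …, 12×2, 13×1) = 162
m[15] = max(1×162, 2×108, 3×81, …, 13×2, 14×1) = 243
One optimal split: 3 + 3 + 3 + 3 + 3; product 3×3×3×3×3 = 243.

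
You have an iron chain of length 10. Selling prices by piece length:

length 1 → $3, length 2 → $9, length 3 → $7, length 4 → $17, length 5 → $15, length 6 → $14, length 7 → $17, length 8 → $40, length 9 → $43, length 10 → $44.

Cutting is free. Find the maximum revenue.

49

Build R[k] bottom-up: R[k] = max over allowed piece i of (p[i] + R[k−i]).
R[1] = 3
R[2] = max(3+3, 9+0) = 9
R[3] = max(3+9, 9+3, 7+0) = 12
R[4] = max(3+12, 9+9, 7+3, 17+0) = 18
R[5] = max(3+18, 9+12, 7+9, 17+3, 15+0) = 21
R[6] = max(3+21, 9+18, 7+12, 17+9, 15+3, 14+0) = 27
R[7] = max(3+27, 9+21, 7+18, …, 14+3, 17+0) = 30
R[8] = max(3+30, 9+27, 7+21, …, 17+3, 40+0) = 40
R[9] = max(3+40, 9+30, 7+27, …, 40+3, 43+0) = 43
R[10] = max(3+43, 9+40, 7+30, …, 43+3, 44+0) = 49
One optimal cutting: 8 + 2 → $40 + $9 = $49.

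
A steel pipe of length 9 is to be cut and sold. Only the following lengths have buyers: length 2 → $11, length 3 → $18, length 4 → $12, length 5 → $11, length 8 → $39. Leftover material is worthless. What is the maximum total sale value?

Build best[k] bottom-up: best[k] = max over allowed piece i of (p[i] + best[k−i]).
best[1] = 0
best[2] = 11
best[3] = max(11+0, 18+0) = 18
best[4] = max(11+11, 18+0, 12+0) = 22
best[5] = max(11+18, 18+11, 12+0, 11+0) = 29
best[6] = max(11+22, 18+18, 12+11, 11+0) = 36
best[7] = max(11+29, 18+22, 12+18, 11+11) = 40
best[8] = max(11+36, 18+29, 12+22, 11+18, 39+0) = 47
best[9] = max(11+40, 18+36, 12+29, 11+22, 39+0) = 54
One optimal cutting: 3 + 3 + 3 → $54.

54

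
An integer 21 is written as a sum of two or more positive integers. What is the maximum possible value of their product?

2187

Define f[k] = max over 1≤i<k of i · max(k−i, f[k−i]); the inner max lets the remainder stay uncut if that's better.
f[2] = 1×max(1,0) = 1×1 = 1
f[3] = 1×max(2,1) = 1×2 = 2
f[4] = 2×max(2,1) = 2×2 = 4
f[5] = 2×max(3,2) = 2×3 = 6
f[6] = 3×max(3,2) = 3×3 = 9
f[7] = 2×max(5,6) = 2×6 = 12
f[8] = 2×max(6,9) = 2×9 = 18
f[9] = 3×max(6,9) = 3×9 = 27
f[10] = 2×max(8,18) = 2×18 = 36
f[11] = 2×max(9,27) = 2×27 = 54
f[12] = 3×max(9,27) = 3×27 = 81
f[13] = 2×max(11,54) = 2×54 = 108
f[14] = 2×max(12,81) = 2×81 = 162
f[15] = 3×max(12,81) = 3×81 = 243
f[16] = 2×max(14,162) = 2×162 = 324
f[17] = 2×max(15,243) = 2×243 = 486
f[18] = 3×max(15,243) = 3×243 = 729
f[19] = 2×max(17,486) = 2×486 = 972
f[20] = 2×max(18,729) = 2×729 = 1458
f[21] = 3×max(18,729) = 3×729 = 2187
One optimal split: 3 + 3 + 3 + 3 + 3 + 3 + 3; product 3×3×3×3×3×3×3 = 2187.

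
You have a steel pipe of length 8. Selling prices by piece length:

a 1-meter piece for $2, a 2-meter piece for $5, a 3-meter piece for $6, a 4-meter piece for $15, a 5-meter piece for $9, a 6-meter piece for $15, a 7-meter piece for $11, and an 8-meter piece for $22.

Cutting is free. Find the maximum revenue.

Let v[k] be the best obtainable value from length k. For each k, try every first piece i and keep the best of price[i] + v[k−i].
v[1] = 2
v[2] = 5
v[3] = 7  (first piece 1, then v[2]=5)
v[4] = 15
v[5] = 17  (first piece 1, then v[4]=15)
v[6] = 20  (first piece 2, then v[4]=15)
v[7] = 22  (first piece 1, then v[6]=20)
v[8] = 30  (first piece 4, then v[4]=15)
One optimal cutting: 4 + 4 → $15 + $15 = $30.

30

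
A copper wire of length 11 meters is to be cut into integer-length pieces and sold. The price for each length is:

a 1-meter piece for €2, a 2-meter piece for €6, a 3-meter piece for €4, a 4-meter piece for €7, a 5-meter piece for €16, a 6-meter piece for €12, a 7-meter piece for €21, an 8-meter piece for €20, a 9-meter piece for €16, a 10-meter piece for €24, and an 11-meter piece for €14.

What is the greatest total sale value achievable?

Build best[k] bottom-up: best[k] = max over allowed piece i of (p[i] + best[k−i]).
best[1] = 2
best[2] = 6
best[3] = 8  (first piece 1, then best[2]=6)
best[4] = 12  (first piece 2, then best[2]=6)
best[5] = 16
best[6] = 18  (first piece 1, then best[5]=16)
best[7] = 22  (first piece 2, then best[5]=16)
best[8] = 24  (first piece 1, then best[7]=22)
best[9] = 28  (first piece 2, then best[7]=22)
best[10] = 32  (first piece 5, then best[5]=16)
best[11] = 34  (first piece 1, then best[10]=32)
One optimal cutting: 5 + 5 + 1 → €16 + €16 + €2 = €34.

34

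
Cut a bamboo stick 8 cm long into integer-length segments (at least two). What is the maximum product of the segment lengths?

18

Let g[k] be the best product for length k (with at least one cut). For each first piece i, the rest contributes max(k−i, g[k−i]).
g[2] = 1×max(1,0) = 1×1 = 1
g[3] = max(1×2, 2×1) = 2
g[4] = max(1×3, 2×2, 3×1) = 4
g[5] = max(1×4, 2×3, 3×2, 4×1) = 6
g[6] = max(1×6, 2×4, 3×3, 4×2, 5×1) = 9
g[7] = max(1×9, 2×6, 3×4, 4×3, 5×2, 6×1) = 12
g[8] = max(1×12, 2×9, 3×6, …, 6×2, 7×1) = 18
One optimal split: 3 + 3 + 2; product 3×3×2 = 18.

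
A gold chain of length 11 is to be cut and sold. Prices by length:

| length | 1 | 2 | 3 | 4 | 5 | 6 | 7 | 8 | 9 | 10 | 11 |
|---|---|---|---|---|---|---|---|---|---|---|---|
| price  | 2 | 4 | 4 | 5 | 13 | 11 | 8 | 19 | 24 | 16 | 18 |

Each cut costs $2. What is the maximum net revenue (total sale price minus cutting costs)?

Consider every possible first cut. v[k] is the best of p[i]+v[k−i] over all sellable i≤k, charging 2 whenever i<k.
v[1] = 2
v[2] = max(2+2-2, 4+0) = 4
v[3] = max(2+4-2, 4+2-2, 4+0) = 4
v[4] = max(2+4-2, 4+4-2, 4+2-2, 5+0) = 6
v[5] = max(2+6-2, 4+4-2, 4+4-2, 5+2-2, 13+0) = 13
v[6] = max(2+13-2, 4+6-2, 4+4-2, 5+4-2, 13+2-2, 11+0) = 13
v[7] = max(2+13-2, 4+13-2, 4+6-2, …, 11+2-2, 8+0) = 15
v[8] = max(2+15-2, 4+13-2, 4+13-2, …, 8+2-2, 19+0) = 19
v[9] = max(2+19-2, 4+15-2, 4+13-2, …, 19+2-2, 24+0) = 24
v[10] = max(2+24-2, 4+19-2, 4+15-2, …, 24+2-2, 16+0) = 24
v[11] = max(2+24-2, 4+24-2, 4+19-2, …, 16+2-2, 18+0) = 26
One optimal plan: pieces 9 + 2 (1 cut) → $28 − $2 = $26.

26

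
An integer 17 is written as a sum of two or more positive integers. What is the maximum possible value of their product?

486

Fill P[k] for k=2..17: at each k try every first piece i and multiply by the better of (k−i) uncut or P[k−i].
Small cases: P[2]=1, P[3]=2, P[4]=4, P[5]=6, P[6]=9, P[7]=12, P[8]=18, P[9]=27.
P[10] = 2*max(8,18) = 2*18 = 36
P[11] = 2*max(9,27) = 2*27 = 54
P[12] = 3*max(9,27) = 3*27 = 81
P[13] = 2*max(11,54) = 2*54 = 108
P[14] = 2*max(12,81) = 2*81 = 162
P[15] = 3*max(12,81) = 3*81 = 243
P[16] = 2*max(14,162) = 2*162 = 324
P[17] = 2*max(15,243) = 2*243 = 486
One optimal split: 3 + 3 + 3 + 3 + 3 + 2; product 3*3*3*3*3*2 = 486.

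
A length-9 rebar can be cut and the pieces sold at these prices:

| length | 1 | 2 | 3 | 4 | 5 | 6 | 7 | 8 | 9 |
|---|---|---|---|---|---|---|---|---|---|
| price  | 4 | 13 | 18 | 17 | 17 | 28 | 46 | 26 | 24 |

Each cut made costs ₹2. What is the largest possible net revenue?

57

Let net[k] be the best obtainable value from length k. For each k, try every first piece i and keep the best of price[i] + net[k−i] minus the 2 cut fee when i<k.
net[1] = 4
net[2] = max(4+4-2, 13+0) = 13
net[3] = max(4+13-2, 13+4-2, 18+0) = 18
net[4] = max(4+18-2, 13+13-2, 18+4-2, 17+0) = 24
net[5] = max(4+24-2, 13+18-2, 18+13-2, 17+4-2, 17+0) = 29
net[6] = max(4+29-2, 13+24-2, 18+18-2, 17+13-2, 17+4-2, 28+0) = 35
net[7] = max(4+35-2, 13+29-2, 18+24-2, …, 28+4-2, 46+0) = 46
net[8] = max(4+46-2, 13+35-2, 18+29-2, …, 46+4-2, 26+0) = 48
net[9] = max(4+48-2, 13+46-2, 18+35-2, …, 26+4-2, 24+0) = 57
One optimal plan: pieces 7 + 2 (1 cut) → ₹59 − ₹2 = ₹57.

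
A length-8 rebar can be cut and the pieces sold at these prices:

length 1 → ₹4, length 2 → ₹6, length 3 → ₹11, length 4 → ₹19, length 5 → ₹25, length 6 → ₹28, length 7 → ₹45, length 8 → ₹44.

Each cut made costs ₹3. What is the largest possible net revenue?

Consider every possible first cut. r[k] is the best of p[i]+r[k−i] over all sellable i≤k, charging 3 whenever i<k.
r[1] = 4
r[2] = max(4+4-3, 6+0) = 6
r[3] = max(4+6-3, 6+4-3, 11+0) = 11
r[4] = max(4+11-3, 6+6-3, 11+4-3, 19+0) = 19
r[5] = max(4+19-3, 6+11-3, 11+6-3, 19+4-3, 25+0) = 25
r[6] = max(4+25-3, 6+19-3, 11+11-3, 19+6-3, 25+4-3, 28+0) = 28
r[7] = max(4+28-3, 6+25-3, 11+19-3, …, 28+4-3, 45+0) = 45
r[8] = max(4+45-3, 6+28-3, 11+25-3, …, 45+4-3, 44+0) = 46
One optimal plan: pieces 7 + 1 (1 cut) → ₹49 − ₹3 = ₹46.

46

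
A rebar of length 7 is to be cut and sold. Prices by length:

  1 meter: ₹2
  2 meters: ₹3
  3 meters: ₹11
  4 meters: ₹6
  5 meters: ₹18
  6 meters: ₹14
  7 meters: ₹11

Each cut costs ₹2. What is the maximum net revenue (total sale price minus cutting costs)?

20

Let v[k] be the best obtainable value from length k. For each k, try every first piece i and keep the best of price[i] + v[k−i] minus the 2 cut fee when i<k.
v[1] = 2
v[2] = 3
v[3] = 11
v[4] = 11  (first piece 1, then v[3]=11)
v[5] = 18
v[6] = 20  (first piece 3, then v[3]=11)
v[7] = 20  (first piece 1, then v[6]=20)
One optimal plan: pieces 3 + 3 + 1 (2 cuts) → ₹24 − ₹4 = ₹20.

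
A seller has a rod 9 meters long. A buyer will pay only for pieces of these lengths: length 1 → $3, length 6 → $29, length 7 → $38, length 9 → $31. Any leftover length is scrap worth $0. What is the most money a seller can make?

44

Build r[k] bottom-up: r[k] = max over allowed piece i of (p[i] + r[k−i]).
r[1] = 3
r[2] = 6  (first piece 1, then r[1]=3)
r[3] = 9  (first piece 1, then r[2]=6)
r[4] = 12  (first piece 1, then r[3]=9)
r[5] = 15  (first piece 1, then r[4]=12)
r[6] = 29
r[7] = 38
r[8] = 41  (first piece 1, then r[7]=38)
r[9] = 44  (first piece 1, then r[8]=41)
One optimal cutting: 7 + 1 + 1 → $44.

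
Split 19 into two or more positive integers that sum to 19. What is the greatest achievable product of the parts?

972

Let P[k] be the best product for length k (with at least one cut). For each first piece i, the rest contributes max(k−i, P[k−i]).
P[2] = 1·max(1,0) = 1·1 = 1
P[3] = max(1·2, 2·1) = 2
P[4] = max(1·3, 2·2, 3·1) = 4
P[5] = max(1·4, 2·3, 3·2, 4·1) = 6
P[6] = max(1·6, 2·4, 3·3, 4·2, 5·1) = 9
P[7] = max(1·9, 2·6, 3·4, 4·3, 5·2, 6·1) = 12
P[8] = max(1·12, 2·9, 3·6, …, 6·2, 7·1) = 18
P[9] = max(1·18, 2·12, 3·9, …, 7·2, 8·1) = 27
P[10] = max(1·27, 2·18, 3·12, …, 8·2, 9·1) = 36
P[11] = max(1·36, 2·27, 3·18, …, 9·2, 10·1) = 54
P[12] = max(1·54, 2·36, 3·27, …, 10·2, 11·1) = 81
P[13] = max(1·81, 2·54, 3·36, …, 11·2, 12·1) = 108
P[14] = max(1·108, 2·81, 3·54, …, 12·2, 13·1) = 162
P[15] = max(1·162, 2·108, 3·81, …, 13·2, 14·1) = 243
P[16] = max(1·243, 2·162, 3·108, …, 14·2, 15·1) = 324
P[17] = max(1·324, 2·243, 3·162, …, 15·2, 16·1) = 486
P[18] = max(1·486, 2·324, 3·243, …, 16·2, 17·1) = 729
P[19] = max(1·729, 2·486, 3·324, …, 17·2, 18·1) = 972
One optimal split: 3 + 3 + 3 + 3 + 3 + 2 + 2; product 3·3·3·3·3·2·2 = 972.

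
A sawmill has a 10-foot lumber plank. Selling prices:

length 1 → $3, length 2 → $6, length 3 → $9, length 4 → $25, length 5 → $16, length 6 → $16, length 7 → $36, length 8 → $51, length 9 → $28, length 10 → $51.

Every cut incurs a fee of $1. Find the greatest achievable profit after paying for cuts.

Build v[k] bottom-up: v[k] = max over allowed piece i of (p[i] + v[k−i]) − 1 per cut.
v[1] = 3
v[2] = max(3+3-1, 6+0) = 6
v[3] = max(3+6-1, 6+3-1, 9+0) = 9
v[4] = max(3+9-1, 6+6-1, 9+3-1, 25+0) = 25
v[5] = max(3+25-1, 6+9-1, 9+6-1, 25+3-1, 16+0) = 27
v[6] = max(3+27-1, 6+25-1, 9+9-1, 25+6-1, 16+3-1, 16+0) = 30
v[7] = max(3+30-1, 6+27-1, 9+25-1, …, 16+3-1, 36+0) = 36
v[8] = max(3+36-1, 6+30-1, 9+27-1, …, 36+3-1, 51+0) = 51
v[9] = max(3+51-1, 6+36-1, 9+30-1, …, 51+3-1, 28+0) = 53
v[10] = max(3+53-1, 6+51-1, 9+36-1, …, 28+3-1, 51+0) = 56
One optimal plan: pieces 8 + 2 (1 cut) → $57 − $1 = $56.

56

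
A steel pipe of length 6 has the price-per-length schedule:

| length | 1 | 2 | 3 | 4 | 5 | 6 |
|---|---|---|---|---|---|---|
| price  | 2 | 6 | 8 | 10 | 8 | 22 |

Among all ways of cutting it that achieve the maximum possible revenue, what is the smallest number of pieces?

1

Build r[k] bottom-up: r[k] = max over allowed piece i of (p[i] + r[k−i]).
r[1] = 2
r[2] = max(2+2, 6+0) = 6
r[3] = max(2+6, 6+2, 8+0) = 8
r[4] = max(2+8, 6+6, 8+2, 10+0) = 12
r[5] = max(2+12, 6+8, 8+6, 10+2, 8+0) = 14
r[6] = max(2+14, 6+12, 8+8, 10+6, 8+2, 22+0) = 22
Maximum revenue is $22.
Now minimize piece count subject to staying optimal: for each k, pieces[k] = 1 + min over i with p[i]+r[k−i]=r[k] of pieces[k−i].
pieces[3] = 1
pieces[4] = 2
pieces[5] = 2
pieces[6] = 1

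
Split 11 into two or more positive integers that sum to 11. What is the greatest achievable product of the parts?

Fill g[k] for k=2..11: at each k try every first piece i and multiply by the better of (k−i) uncut or g[k−i].
Small cases: g[2]=1, g[3]=2, g[4]=4, g[5]=6, g[6]=9.
g[7] = max(1×9, 2×6, 3×4, 4×3, 5×2, 6×1) = 12
g[8] = max(1×12, 2×9, 3×6, …, 6×2, 7×1) = 18
g[9] = max(1×18, 2×12, 3×9, …, 7×2, 8×1) = 27
g[10] = max(1×27, 2×18, 3×12, …, 8×2, 9×1) = 36
g[11] = max(1×36, 2×27, 3×18, …, 9×2, 10×1) = 54
One optimal split: 3 + 3 + 3 + 2; product 3×3×3×2 = 54.

54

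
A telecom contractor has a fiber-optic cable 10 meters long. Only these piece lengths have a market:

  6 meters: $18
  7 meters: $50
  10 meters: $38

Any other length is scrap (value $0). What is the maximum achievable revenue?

Build f[k] bottom-up: f[k] = max over allowed piece i of (p[i] + f[k−i]).
f[1] = 0
f[2] = 0
f[3] = 0
f[4] = 0
f[5] = 0
f[6] = 18
f[7] = max(18+0, 50+0) = 50
f[8] = max(18+0, 50+0) = 50
f[9] = max(18+0, 50+0) = 50
f[10] = max(18+0, 50+0, 38+0) = 50
One optimal cutting: pieces 7 with 3 meters of scrap → $50.

50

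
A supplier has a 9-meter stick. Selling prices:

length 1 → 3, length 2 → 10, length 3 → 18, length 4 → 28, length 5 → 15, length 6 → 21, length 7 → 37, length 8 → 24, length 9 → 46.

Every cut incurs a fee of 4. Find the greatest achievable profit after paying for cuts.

Let net[k] be the best obtainable value from length k. For each k, try every first piece i and keep the best of price[i] + net[k−i] minus the 4 cut fee when i<k.
net[1] = 3
net[2] = 10
net[3] = 18
net[4] = 28
net[5] = 27  (first piece 1, then net[4]=28)
net[6] = 34  (first piece 2, then net[4]=28)
net[7] = 42  (first piece 3, then net[4]=28)
net[8] = 52  (first piece 4, then net[4]=28)
net[9] = 51  (first piece 1, then net[8]=52)
One optimal plan: pieces 4 + 4 + 1 (2 cuts) → 59 − 8 = 51.

51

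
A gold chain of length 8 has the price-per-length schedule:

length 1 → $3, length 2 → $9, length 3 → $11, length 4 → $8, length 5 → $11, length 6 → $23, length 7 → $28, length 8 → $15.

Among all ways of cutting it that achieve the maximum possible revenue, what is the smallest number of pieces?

4

Consider every possible first cut. r[k] is the best of p[i]+r[k−i] over all sellable i≤k.
r[1] = 3
r[2] = 9
r[3] = 12  (first piece 1, then r[2]=9)
r[4] = 18  (first piece 2, then r[2]=9)
r[5] = 21  (first piece 1, then r[4]=18)
r[6] = 27  (first piece 2, then r[4]=18)
r[7] = 30  (first piece 1, then r[6]=27)
r[8] = 36  (first piece 2, then r[6]=27)
Maximum revenue is $36.
Now minimize piece count subject to staying optimal: for each k, pieces[k] = 1 + min over i with p[i]+r[k−i]=r[k] of pieces[k−i].
pieces[5] = 3
pieces[6] = 3
pieces[7] = 4
pieces[8] = 4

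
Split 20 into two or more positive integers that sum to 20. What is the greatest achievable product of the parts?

Let g[k] be the best product for length k (with at least one cut). For each first piece i, the rest contributes max(k−i, g[k−i]).
g[2] = 1*max(1,0) = 1*1 = 1
g[3] = 1*max(2,1) = 1*2 = 2
g[4] = 2*max(2,1) = 2*2 = 4
g[5] = 2*max(3,2) = 2*3 = 6
g[6] = 3*max(3,2) = 3*3 = 9
g[7] = 2*max(5,6) = 2*6 = 12
g[8] = 2*max(6,9) = 2*9 = 18
g[9] = 3*max(6,9) = 3*9 = 27
g[10] = 2*max(8,18) = 2*18 = 36
g[11] = 2*max(9,27) = 2*27 = 54
g[12] = 3*max(9,27) = 3*27 = 81
g[13] = 2*max(11,54) = 2*54 = 108
g[14] = 2*max(12,81) = 2*81 = 162
g[15] = 3*max(12,81) = 3*81 = 243
g[16] = 2*max(14,162) = 2*162 = 324
g[17] = 2*max(15,243) = 2*243 = 486
g[18] = 3*max(15,243) = 3*243 = 729
g[19] = 2*max(17,486) = 2*486 = 972
g[20] = 2*max(18,729) = 2*729 = 1458
One optimal split: 3 + 3 + 3 + 3 + 3 + 3 + 2; product 3*3*3*3*3*3*2 = 1458.

1458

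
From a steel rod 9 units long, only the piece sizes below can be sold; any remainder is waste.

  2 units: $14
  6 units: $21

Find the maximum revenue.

56

Consider every possible first cut. f[k] is the best of p[i]+f[k−i] over all sellable i≤k.
f[1] = 0
f[2] = 14
f[3] = 14
f[4] = 28  (first piece 2, then f[2]=14)
f[5] = 28
f[6] = 42  (first piece 2, then f[4]=28)
f[7] = 42
f[8] = 56  (first piece 2, then f[6]=42)
f[9] = 56
One optimal cutting: pieces 2 + 2 + 2 + 2 with 1 unit of scrap → $56.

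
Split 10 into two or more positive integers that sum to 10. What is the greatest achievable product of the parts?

36

Fill m[k] for k=2..10: at each k try every first piece i and multiply by the better of (k−i) uncut or m[k−i].
Small cases: m[2]=1, m[3]=2.
m[4] = max(1·3, 2·2, 3·1) = 4
m[5] = max(1·4, 2·3, 3·2, 4·1) = 6
m[6] = max(1·6, 2·4, 3·3, 4·2, 5·1) = 9
m[7] = max(1·9, 2·6, 3·4, 4·3, 5·2, 6·1) = 12
m[8] = max(1·12, 2·9, 3·6, …, 6·2, 7·1) = 18
m[9] = max(1·18, 2·12, 3·9, …, 7·2, 8·1) = 27
m[10] = max(1·27, 2·18, 3·12, …, 8·2, 9·1) = 36
One optimal split: 3 + 3 + 2 + 2; product 3·3·2·2 = 36.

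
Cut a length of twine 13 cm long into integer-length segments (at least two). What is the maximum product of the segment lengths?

Let P[k] be the best product for length k (with at least one cut). For each first piece i, the rest contributes max(k−i, P[k−i]).
Small cases: P[2]=1, P[3]=2, P[4]=4, P[5]=6, P[6]=9, P[7]=12.
P[8] = max(1·12, 2·9, 3·6, …, 6·2, 7·1) = 18
P[9] = max(1·18, 2·12, 3·9, …, 7·2, 8·1) = 27
P[10] = max(1·27, 2·18, 3·12, …, 8·2, 9·1) = 36
P[11] = max(1·36, 2·27, 3·18, …, 9·2, 10·1) = 54
P[12] = max(1·54, 2·36, 3·27, …, 10·2, 11·1) = 81
P[13] = max(1·81, 2·54, 3·36, …, 11·2, 12·1) = 108
One optimal split: 3 + 3 + 3 + 2 + 2; product 3·3·3·2·2 = 108.

108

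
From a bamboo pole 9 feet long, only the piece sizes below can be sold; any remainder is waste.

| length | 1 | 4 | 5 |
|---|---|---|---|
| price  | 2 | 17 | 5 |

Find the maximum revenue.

36

Let best[k] be the best obtainable value from length k. For each k, try every first piece i and keep the best of price[i] + best[k−i].
best[1] = 2
best[2] = 4  (first piece 1, then best[1]=2)
best[3] = 6  (first piece 1, then best[2]=4)
best[4] = max(2+6, 17+0) = 17
best[5] = max(2+17, 17+2, 5+0) = 19
best[6] = max(2+19, 17+4, 5+2) = 21
best[7] = max(2+21, 17+6, 5+4) = 23
best[8] = max(2+23, 17+17, 5+6) = 34
best[9] = max(2+34, 17+19, 5+17) = 36
One optimal cutting: 4 + 4 + 1 → $36.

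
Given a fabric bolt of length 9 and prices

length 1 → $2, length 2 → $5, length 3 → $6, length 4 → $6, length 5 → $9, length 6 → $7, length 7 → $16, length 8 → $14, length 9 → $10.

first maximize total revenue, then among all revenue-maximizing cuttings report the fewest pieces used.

Let r[k] be the best obtainable value from length k. For each k, try every first piece i and keep the best of price[i] + r[k−i].
r[1] = 2
r[2] = max(2+2, 5+0) = 5
r[3] = max(2+5, 5+2, 6+0) = 7
r[4] = max(2+7, 5+5, 6+2, 6+0) = 10
r[5] = max(2+10, 5+7, 6+5, 6+2, 9+0) = 12
r[6] = max(2+12, 5+10, 6+7, 6+5, 9+2, 7+0) = 15
r[7] = max(2+15, 5+12, 6+10, …, 7+2, 16+0) = 17
r[8] = max(2+17, 5+15, 6+12, …, 16+2, 14+0) = 20
r[9] = max(2+20, 5+17, 6+15, …, 14+2, 10+0) = 22
Maximum revenue is $22.
Now minimize piece count subject to staying optimal: for each k, pieces[k] = 1 + min over i with p[i]+r[k−i]=r[k] of pieces[k−i].
pieces[6] = 3
pieces[7] = 4
pieces[8] = 4
pieces[9] = 5

5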